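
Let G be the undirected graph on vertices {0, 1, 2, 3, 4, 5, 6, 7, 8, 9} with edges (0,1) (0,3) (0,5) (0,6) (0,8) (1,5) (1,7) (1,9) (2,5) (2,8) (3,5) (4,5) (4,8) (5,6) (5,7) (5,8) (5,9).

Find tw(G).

2

A width-2 tree decomposition is:
Bags: B1 = {1, 5, 9}  B2 = {0, 1, 5}  B3 = {0, 3, 5}  B4 = {0, 5, 8}  B5 = {1, 5, 7}  B6 = {2, 5, 8}  B7 = {0, 5, 6}  B8 = {4, 5, 8}
Tree: B1–B2, B2–B3, B2–B4, B1–B5, B4–B6, B2–B7, B4–B8
The largest bag has 3 vertices, giving width 2; this decomposition certifies tw(G) ≤ 2. For the lower bound, the 3 vertices {0, 5, 8} are pairwise adjacent, and any tree decomposition puts a clique entirely inside one bag — forcing width ≥ 2. Combining the bounds, tw(G) = 2.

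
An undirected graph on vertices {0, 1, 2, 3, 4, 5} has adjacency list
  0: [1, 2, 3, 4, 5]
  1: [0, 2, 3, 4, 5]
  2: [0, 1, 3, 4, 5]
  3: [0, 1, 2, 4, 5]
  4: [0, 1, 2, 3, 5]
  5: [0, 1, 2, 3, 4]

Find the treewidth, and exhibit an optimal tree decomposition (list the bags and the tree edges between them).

A single bag containing all 6 vertices is trivially a valid decomposition of width 5. For the lower bound, the 6 vertices {0, 1, 2, 3, 4, 5} are pairwise adjacent, and any tree decomposition puts a clique entirely inside one bag — forcing width ≥ 5. Therefore the treewidth is 5.

Treewidth 5.
One such decomposition:
Bags: B1 = {0, 1, 2, 3, 4, 5}
Tree: (single bag)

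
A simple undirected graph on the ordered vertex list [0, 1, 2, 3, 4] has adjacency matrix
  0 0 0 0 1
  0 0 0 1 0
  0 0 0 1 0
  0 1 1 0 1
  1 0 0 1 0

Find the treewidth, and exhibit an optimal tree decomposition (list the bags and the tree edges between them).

The largest bag has 2 vertices, giving width 1; this decomposition certifies tw(G) ≤ 1. Since G has at least one edge (e.g. 1–3), it is not an edgeless graph, so tw(G) ≥ 1. Combining the bounds, tw(G) = 1.

Treewidth 1.
Bags: B1 = {1, 3}  B2 = {2, 3}  B3 = {3, 4}  B4 = {0, 4}
Tree: B1–B2, B2–B3, B3–B4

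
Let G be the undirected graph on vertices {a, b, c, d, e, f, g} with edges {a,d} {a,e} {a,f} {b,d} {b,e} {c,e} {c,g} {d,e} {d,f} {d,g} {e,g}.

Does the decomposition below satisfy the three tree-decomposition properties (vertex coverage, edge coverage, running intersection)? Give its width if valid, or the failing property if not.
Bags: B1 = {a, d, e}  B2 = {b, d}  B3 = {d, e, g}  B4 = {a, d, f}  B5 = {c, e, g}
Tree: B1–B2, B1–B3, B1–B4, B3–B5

A tree decomposition must satisfy three properties: every vertex lies in some bag; for every edge, both endpoints lie together in some bag; and for every vertex, the bags containing it form a connected subtree. Here edge (e,b) lies in no bag, so the decomposition is invalid.

No — edge (e,b) lies in no bag.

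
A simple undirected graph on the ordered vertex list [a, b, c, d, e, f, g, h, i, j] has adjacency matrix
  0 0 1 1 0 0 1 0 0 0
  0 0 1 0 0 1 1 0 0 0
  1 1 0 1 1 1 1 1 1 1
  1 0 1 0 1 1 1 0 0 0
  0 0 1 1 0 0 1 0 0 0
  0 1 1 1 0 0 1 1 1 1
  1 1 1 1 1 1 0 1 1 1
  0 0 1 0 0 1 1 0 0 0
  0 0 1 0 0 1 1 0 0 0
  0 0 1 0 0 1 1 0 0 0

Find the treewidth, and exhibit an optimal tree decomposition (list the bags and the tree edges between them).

Treewidth 3.
One such decomposition:
Bags: B1 = {c, d, f, g}  B2 = {c, f, g, i}  B3 = {c, f, g, j}  B4 = {c, d, e, g}  B5 = {b, c, f, g}  B6 = {c, f, g, h}  B7 = {a, c, d, g}
Tree: B1–B2, B1–B3, B1–B4, B1–B5, B1–B6, B4–B7

Every bag has size at most 4, so the width is 4 − 1 = 3 and tw(G) ≤ 3. Conversely, {a, c, d, g} is a clique of size 4, and the vertices of any clique must share a bag in every tree decomposition; so some bag has ≥ 4 vertices and tw(G) ≥ 3. The upper and lower bounds meet at 3, so that is the treewidth.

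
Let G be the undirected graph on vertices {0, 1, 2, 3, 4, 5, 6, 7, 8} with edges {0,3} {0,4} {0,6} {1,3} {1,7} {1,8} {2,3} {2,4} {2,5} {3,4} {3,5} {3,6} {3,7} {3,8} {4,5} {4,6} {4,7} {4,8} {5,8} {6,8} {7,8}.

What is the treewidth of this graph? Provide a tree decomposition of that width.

The largest bag has 4 vertices, giving width 3; this decomposition certifies tw(G) ≤ 3. For the lower bound, the 4 vertices {1, 3, 7, 8} are pairwise adjacent, and any tree decomposition puts a clique entirely inside one bag — forcing width ≥ 3. Hence tw(G) = 3 exactly.

Treewidth 3.
One such decomposition:
Bags: B1 = {1, 3, 7, 8}  B2 = {3, 4, 7, 8}  B3 = {3, 4, 5, 8}  B4 = {3, 4, 6, 8}  B5 = {2, 3, 4, 5}  B6 = {0, 3, 4, 6}
Tree: B1–B2, B2–B3, B3–B4, B3–B5, B4–B6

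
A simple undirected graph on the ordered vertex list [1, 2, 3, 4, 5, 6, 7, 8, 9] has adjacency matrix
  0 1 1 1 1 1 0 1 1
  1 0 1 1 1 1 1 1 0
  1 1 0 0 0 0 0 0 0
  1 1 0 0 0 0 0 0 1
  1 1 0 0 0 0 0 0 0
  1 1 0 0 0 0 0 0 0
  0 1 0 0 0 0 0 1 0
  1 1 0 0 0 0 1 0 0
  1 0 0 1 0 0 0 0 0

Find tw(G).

A width-2 tree decomposition is:
Bags: B1 = {1, 2, 8}  B2 = {1, 2, 6}  B3 = {1, 2, 4}  B4 = {2, 7, 8}  B5 = {1, 2, 3}  B6 = {1, 2, 5}  B7 = {1, 4, 9}
Tree: B1–B2, B2–B3, B1–B4, B2–B5, B5–B6, B3–B7
The largest bag has 3 vertices, giving width 2; this decomposition certifies tw(G) ≤ 2. For the lower bound, the 3 vertices {1, 4, 9} are pairwise adjacent, and any tree decomposition puts a clique entirely inside one bag — forcing width ≥ 2. Hence tw(G) = 2 exactly.

2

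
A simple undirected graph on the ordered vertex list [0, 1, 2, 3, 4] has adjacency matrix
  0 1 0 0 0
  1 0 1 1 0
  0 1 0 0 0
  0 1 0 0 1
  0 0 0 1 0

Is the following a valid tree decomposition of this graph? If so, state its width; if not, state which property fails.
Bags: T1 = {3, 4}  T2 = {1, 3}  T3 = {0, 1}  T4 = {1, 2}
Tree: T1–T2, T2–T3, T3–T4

Yes; width 1.

Every vertex of G appears in some bag (union = {0, 1, 2, 3, 4}); every edge is covered by a bag; and for each vertex v the set of bags containing v is connected in the bag tree. The decomposition is therefore valid. The largest bag has 2 vertices, so the width is 1.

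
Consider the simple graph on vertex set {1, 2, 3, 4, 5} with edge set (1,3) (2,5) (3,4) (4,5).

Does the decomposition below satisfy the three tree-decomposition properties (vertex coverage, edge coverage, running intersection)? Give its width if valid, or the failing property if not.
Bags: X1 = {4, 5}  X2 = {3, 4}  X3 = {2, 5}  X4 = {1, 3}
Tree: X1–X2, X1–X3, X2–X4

Yes; width 1.

Every vertex of G appears in some bag (union = {1, 2, 3, 4, 5}); every edge is covered by a bag; and for each vertex v the set of bags containing v is connected in the bag tree. The decomposition is therefore valid. The largest bag has 2 vertices, so the width is 1.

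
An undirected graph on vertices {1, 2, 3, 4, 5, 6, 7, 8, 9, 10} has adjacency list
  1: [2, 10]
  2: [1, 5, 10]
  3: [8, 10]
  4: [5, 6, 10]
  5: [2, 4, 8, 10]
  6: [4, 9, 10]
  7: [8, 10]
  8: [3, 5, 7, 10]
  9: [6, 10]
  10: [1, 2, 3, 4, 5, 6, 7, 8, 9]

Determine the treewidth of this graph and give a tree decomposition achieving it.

Each bag holds 3 vertices, so the decomposition has width 2, which upper-bounds the treewidth. On the other hand G contains the 3-clique {1, 2, 10}. A clique must lie in a single bag of any decomposition, so no decomposition can have width below 2. Combining the bounds, tw(G) = 2.

Treewidth 2.
Bags: B1 = {5, 8, 10}  B2 = {2, 5, 10}  B3 = {4, 5, 10}  B4 = {1, 2, 10}  B5 = {3, 8, 10}  B6 = {7, 8, 10}  B7 = {4, 6, 10}  B8 = {6, 9, 10}
Tree: B1–B2, B2–B3, B2–B4, B1–B5, B1–B6, B3–B7, B7–B8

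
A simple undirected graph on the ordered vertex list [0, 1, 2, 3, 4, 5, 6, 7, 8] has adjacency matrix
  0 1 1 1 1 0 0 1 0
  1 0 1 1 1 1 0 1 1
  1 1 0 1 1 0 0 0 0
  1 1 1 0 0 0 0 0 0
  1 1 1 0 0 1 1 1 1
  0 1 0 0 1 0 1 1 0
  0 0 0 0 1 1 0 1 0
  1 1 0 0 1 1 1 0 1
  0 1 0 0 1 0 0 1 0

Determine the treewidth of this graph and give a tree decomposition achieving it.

Every bag has size at most 4, so the width is 4 − 1 = 3 and tw(G) ≤ 3. On the other hand G contains the 4-clique {0, 1, 2, 3}. A clique must lie in a single bag of any decomposition, so no decomposition can have width below 3. Hence tw(G) = 3 exactly.

Treewidth 3.
One such decomposition:
Bags: B1 = {0, 1, 4, 7}  B2 = {0, 1, 2, 4}  B3 = {0, 1, 2, 3}  B4 = {1, 4, 7, 8}  B5 = {1, 4, 5, 7}  B6 = {4, 5, 6, 7}
Tree: B1–B2, B2–B3, B1–B4, B1–B5, B5–B6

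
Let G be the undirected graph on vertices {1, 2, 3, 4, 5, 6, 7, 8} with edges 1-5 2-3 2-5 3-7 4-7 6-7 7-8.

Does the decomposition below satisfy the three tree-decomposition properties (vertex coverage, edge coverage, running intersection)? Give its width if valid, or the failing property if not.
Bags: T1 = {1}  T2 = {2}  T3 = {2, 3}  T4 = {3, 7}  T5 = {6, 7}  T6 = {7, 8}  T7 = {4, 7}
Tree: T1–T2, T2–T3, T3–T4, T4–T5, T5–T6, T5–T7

A tree decomposition must satisfy three properties: every vertex lies in some bag; for every edge, both endpoints lie together in some bag; and for every vertex, the bags containing it form a connected subtree. Here vertex 5 appears in no bag, so the decomposition is invalid.

No — vertex 5 appears in no bag.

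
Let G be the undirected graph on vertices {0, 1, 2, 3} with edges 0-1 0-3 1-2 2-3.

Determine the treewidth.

2

A width-2 tree decomposition is:
Bags: B1 = {0, 1, 2}  B2 = {0, 2, 3}
Tree: B1–B2
Every bag has size at most 3, so the width is 3 − 1 = 2 and tw(G) ≤ 2. Since 2–1–0–3–2 is a cycle in G, G is not acyclic. Forests are exactly the graphs of treewidth ≤ 1, so tw(G) ≥ 2. The upper and lower bounds meet at 2, so that is the treewidth.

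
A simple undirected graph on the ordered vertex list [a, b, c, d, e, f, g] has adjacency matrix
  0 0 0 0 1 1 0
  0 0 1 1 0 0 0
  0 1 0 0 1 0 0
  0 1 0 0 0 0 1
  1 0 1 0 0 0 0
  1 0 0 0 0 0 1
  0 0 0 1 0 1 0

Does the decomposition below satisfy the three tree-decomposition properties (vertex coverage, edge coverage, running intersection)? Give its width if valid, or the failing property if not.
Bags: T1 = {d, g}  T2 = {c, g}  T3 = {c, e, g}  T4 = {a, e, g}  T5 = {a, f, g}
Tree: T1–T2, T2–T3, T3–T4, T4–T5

No — vertex b appears in no bag.

A tree decomposition must satisfy three properties: every vertex lies in some bag; for every edge, both endpoints lie together in some bag; and for every vertex, the bags containing it form a connected subtree. Here vertex b appears in no bag, so the decomposition is invalid.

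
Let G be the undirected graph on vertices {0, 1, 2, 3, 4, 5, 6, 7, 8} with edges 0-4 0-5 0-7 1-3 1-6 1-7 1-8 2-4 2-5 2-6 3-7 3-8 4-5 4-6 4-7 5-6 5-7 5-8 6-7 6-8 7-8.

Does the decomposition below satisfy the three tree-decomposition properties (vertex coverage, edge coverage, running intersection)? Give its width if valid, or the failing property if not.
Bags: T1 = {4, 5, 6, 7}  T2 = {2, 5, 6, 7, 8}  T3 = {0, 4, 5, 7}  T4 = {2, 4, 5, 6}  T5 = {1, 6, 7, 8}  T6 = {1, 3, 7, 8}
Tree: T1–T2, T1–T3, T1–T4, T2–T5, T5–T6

No — bags containing vertex 2 are not connected in the tree.

A tree decomposition must satisfy three properties: every vertex lies in some bag; for every edge, both endpoints lie together in some bag; and for every vertex, the bags containing it form a connected subtree. Here bags containing vertex 2 are not connected in the tree, so the decomposition is invalid.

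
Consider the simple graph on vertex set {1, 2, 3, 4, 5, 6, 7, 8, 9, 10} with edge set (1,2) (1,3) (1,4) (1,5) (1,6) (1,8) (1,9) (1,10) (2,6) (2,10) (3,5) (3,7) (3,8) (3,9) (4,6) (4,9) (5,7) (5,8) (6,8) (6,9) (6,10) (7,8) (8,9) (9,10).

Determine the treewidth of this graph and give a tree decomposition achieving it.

Treewidth 3.
One optimal decomposition is:
Bags: B1 = {1, 3, 8, 9}  B2 = {1, 6, 8, 9}  B3 = {1, 3, 5, 8}  B4 = {1, 6, 9, 10}  B5 = {1, 4, 6, 9}  B6 = {1, 2, 6, 10}  B7 = {3, 5, 7, 8}
Tree: B1–B2, B1–B3, B2–B4, B4–B5, B4–B6, B3–B7

The largest bag has 4 vertices, giving width 3; this decomposition certifies tw(G) ≤ 3. Conversely, {1, 3, 8, 9} is a clique of size 4, and the vertices of any clique must share a bag in every tree decomposition; so some bag has ≥ 4 vertices and tw(G) ≥ 3. Combining the bounds, tw(G) = 3.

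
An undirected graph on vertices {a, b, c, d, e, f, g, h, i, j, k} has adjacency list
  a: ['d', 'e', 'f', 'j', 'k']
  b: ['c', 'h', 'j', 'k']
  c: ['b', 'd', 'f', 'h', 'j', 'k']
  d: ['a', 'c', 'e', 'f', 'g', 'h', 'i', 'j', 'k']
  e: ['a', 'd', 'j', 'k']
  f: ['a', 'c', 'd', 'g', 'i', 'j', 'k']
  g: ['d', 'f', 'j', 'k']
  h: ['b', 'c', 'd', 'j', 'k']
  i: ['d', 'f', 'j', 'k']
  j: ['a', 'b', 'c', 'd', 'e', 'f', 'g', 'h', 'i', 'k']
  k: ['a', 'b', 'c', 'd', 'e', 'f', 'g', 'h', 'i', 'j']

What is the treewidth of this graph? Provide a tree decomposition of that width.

Every bag has size at most 5, so the width is 5 − 1 = 4 and tw(G) ≤ 4. Conversely, {a, d, e, j, k} is a clique of size 5, and the vertices of any clique must share a bag in every tree decomposition; so some bag has ≥ 5 vertices and tw(G) ≥ 4. Combining the bounds, tw(G) = 4.

Treewidth 4.
Bags: B1 = {c, d, f, j, k}  B2 = {d, f, g, j, k}  B3 = {a, d, f, j, k}  B4 = {a, d, e, j, k}  B5 = {c, d, h, j, k}  B6 = {d, f, i, j, k}  B7 = {b, c, h, j, k}
Tree: B1–B2, B2–B3, B3–B4, B1–B5, B3–B6, B5–B7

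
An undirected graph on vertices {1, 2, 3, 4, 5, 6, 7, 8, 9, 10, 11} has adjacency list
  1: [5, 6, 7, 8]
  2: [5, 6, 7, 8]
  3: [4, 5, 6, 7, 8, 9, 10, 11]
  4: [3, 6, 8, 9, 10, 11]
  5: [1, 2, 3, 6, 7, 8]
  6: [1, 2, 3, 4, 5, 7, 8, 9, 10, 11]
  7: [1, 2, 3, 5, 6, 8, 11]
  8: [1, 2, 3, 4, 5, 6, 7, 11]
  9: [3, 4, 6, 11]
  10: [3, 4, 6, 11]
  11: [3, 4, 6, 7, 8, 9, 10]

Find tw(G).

4

A width-4 tree decomposition is:
Bags: B1 = {3, 4, 6, 8, 11}  B2 = {3, 6, 7, 8, 11}  B3 = {3, 5, 6, 7, 8}  B4 = {3, 4, 6, 9, 11}  B5 = {2, 5, 6, 7, 8}  B6 = {1, 5, 6, 7, 8}  B7 = {3, 4, 6, 10, 11}
Tree: B1–B2, B2–B3, B1–B4, B3–B5, B5–B6, B4–B7
Each bag holds 5 vertices, so the decomposition has width 4, which upper-bounds the treewidth. For the lower bound, the 5 vertices {1, 5, 6, 7, 8} are pairwise adjacent, and any tree decomposition puts a clique entirely inside one bag — forcing width ≥ 4. Combining the bounds, tw(G) = 4.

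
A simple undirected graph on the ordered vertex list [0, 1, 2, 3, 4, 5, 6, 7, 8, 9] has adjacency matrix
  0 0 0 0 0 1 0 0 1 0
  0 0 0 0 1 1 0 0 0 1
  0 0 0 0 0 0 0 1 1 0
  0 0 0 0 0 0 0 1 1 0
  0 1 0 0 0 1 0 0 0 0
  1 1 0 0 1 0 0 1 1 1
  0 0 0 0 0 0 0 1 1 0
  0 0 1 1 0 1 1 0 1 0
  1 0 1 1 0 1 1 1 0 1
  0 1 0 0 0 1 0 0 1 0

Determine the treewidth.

2

A width-2 tree decomposition is:
Bags: B1 = {5, 8, 9}  B2 = {5, 7, 8}  B3 = {3, 7, 8}  B4 = {1, 5, 9}  B5 = {1, 4, 5}  B6 = {0, 5, 8}  B7 = {6, 7, 8}  B8 = {2, 7, 8}
Tree: B1–B2, B2–B3, B1–B4, B4–B5, B2–B6, B3–B7, B3–B8
Each bag holds 3 vertices, so the decomposition has width 2, which upper-bounds the treewidth. Conversely, {0, 5, 8} is a clique of size 3, and the vertices of any clique must share a bag in every tree decomposition; so some bag has ≥ 3 vertices and tw(G) ≥ 2. Hence tw(G) = 2 exactly.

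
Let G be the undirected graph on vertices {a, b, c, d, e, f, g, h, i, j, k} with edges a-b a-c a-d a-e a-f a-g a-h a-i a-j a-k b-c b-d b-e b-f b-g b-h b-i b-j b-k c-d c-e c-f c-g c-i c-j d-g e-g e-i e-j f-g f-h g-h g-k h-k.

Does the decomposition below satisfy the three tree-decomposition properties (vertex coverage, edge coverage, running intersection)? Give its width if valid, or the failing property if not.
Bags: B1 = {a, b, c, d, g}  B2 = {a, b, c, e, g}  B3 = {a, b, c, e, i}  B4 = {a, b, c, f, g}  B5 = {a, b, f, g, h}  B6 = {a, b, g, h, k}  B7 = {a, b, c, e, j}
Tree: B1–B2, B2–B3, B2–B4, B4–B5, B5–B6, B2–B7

Checking the three conditions: (i) the bags cover all of {a, b, c, d, e, f, g, h, i, j, k}; (ii) for each edge, some bag contains both endpoints; (iii) the bags containing any fixed vertex form a subtree. All hold, so the decomposition is valid with width 5 − 1 = 4.

Yes; width 4.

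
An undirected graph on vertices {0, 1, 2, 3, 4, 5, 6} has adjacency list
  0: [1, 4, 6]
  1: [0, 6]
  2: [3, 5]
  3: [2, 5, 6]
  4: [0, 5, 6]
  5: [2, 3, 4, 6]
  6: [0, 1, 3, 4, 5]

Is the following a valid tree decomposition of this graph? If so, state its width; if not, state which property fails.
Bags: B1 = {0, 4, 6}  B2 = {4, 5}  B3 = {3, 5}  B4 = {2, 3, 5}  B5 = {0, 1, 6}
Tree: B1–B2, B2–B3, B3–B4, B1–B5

No — edge (6,5) lies in no bag.

A tree decomposition must satisfy three properties: every vertex lies in some bag; for every edge, both endpoints lie together in some bag; and for every vertex, the bags containing it form a connected subtree. Here edge (6,5) lies in no bag, so the decomposition is invalid.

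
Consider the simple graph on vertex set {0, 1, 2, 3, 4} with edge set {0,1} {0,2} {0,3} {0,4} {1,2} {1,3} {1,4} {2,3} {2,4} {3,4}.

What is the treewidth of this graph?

4

A width-4 tree decomposition is:
Bags: B1 = {0, 1, 2, 3, 4}
Tree: (single bag)
With just one bag of size 5, the width is 5 − 1 = 4, so tw(G) ≤ 4. Conversely, {0, 1, 2, 3, 4} is a clique of size 5, and the vertices of any clique must share a bag in every tree decomposition; so some bag has ≥ 5 vertices and tw(G) ≥ 4. Hence tw(G) = 4 exactly.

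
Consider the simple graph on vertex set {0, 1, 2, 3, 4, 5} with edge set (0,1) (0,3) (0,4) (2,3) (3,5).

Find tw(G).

A width-1 tree decomposition is:
Bags: B1 = {0, 4}  B2 = {0, 3}  B3 = {2, 3}  B4 = {3, 5}  B5 = {0, 1}
Tree: B1–B2, B2–B3, B3–B4, B1–B5
Each bag holds 2 vertices, so the decomposition has width 1, which upper-bounds the treewidth. Since G has at least one edge (e.g. 0–4), it is not an edgeless graph, so tw(G) ≥ 1. Therefore the treewidth is 1.

1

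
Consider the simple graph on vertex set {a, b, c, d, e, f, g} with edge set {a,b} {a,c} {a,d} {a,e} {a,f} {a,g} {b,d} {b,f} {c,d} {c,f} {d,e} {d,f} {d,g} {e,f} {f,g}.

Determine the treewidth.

A width-3 tree decomposition is:
Bags: B1 = {a, d, e, f}  B2 = {a, d, f, g}  B3 = {a, c, d, f}  B4 = {a, b, d, f}
Tree: B1–B2, B2–B3, B3–B4
Every bag has size at most 4, so the width is 4 − 1 = 3 and tw(G) ≤ 3. For the lower bound, the 4 vertices {a, d, f, g} are pairwise adjacent, and any tree decomposition puts a clique entirely inside one bag — forcing width ≥ 3. Hence tw(G) = 3 exactly.

3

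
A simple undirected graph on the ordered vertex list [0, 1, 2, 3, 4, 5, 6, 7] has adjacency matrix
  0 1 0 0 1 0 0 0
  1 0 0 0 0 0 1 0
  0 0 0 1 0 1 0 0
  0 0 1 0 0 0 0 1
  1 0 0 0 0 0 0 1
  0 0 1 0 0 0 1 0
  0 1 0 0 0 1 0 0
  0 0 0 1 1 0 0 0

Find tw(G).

2

A width-2 tree decomposition is:
Bags: B1 = {0, 4, 7}  B2 = {0, 3, 7}  B3 = {0, 2, 3}  B4 = {0, 2, 5}  B5 = {0, 5, 6}  B6 = {0, 1, 6}
Tree: B1–B2, B2–B3, B3–B4, B4–B5, B5–B6
Every bag has size at most 3, so the width is 3 − 1 = 2 and tw(G) ≤ 2. The edges 0–4–7–3–2–5–6–1–0 form a cycle, so G is not a tree and its treewidth is at least 2. Combining the bounds, tw(G) = 2.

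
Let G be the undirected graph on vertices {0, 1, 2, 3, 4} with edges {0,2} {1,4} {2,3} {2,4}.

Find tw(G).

A width-1 tree decomposition is:
Bags: B1 = {2, 3}  B2 = {2, 4}  B3 = {1, 4}  B4 = {0, 2}
Tree: B1–B2, B2–B3, B1–B4
The largest bag has 2 vertices, giving width 1; this decomposition certifies tw(G) ≤ 1. G has an edge, so its treewidth is at least 1. Therefore the treewidth is 1.

1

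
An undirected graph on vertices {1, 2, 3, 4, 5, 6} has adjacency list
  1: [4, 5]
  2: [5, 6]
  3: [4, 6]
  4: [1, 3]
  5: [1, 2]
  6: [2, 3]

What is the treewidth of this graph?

A width-2 tree decomposition is:
Bags: B1 = {3, 4, 6}  B2 = {1, 4, 6}  B3 = {1, 5, 6}  B4 = {2, 5, 6}
Tree: B1–B2, B2–B3, B3–B4
Every bag has size at most 3, so the width is 3 − 1 = 2 and tw(G) ≤ 2. Since 6–3–4–1–5–2–6 is a cycle in G, G is not acyclic. Forests are exactly the graphs of treewidth ≤ 1, so tw(G) ≥ 2. Combining the bounds, tw(G) = 2.

2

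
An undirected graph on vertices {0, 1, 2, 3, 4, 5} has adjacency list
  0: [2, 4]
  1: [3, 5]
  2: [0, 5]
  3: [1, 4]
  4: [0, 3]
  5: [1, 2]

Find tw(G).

2

A width-2 tree decomposition is:
Bags: B1 = {1, 3, 4}  B2 = {0, 1, 4}  B3 = {0, 1, 2}  B4 = {1, 2, 5}
Tree: B1–B2, B2–B3, B3–B4
Each bag holds 3 vertices, so the decomposition has width 2, which upper-bounds the treewidth. The edges 1–3–4–0–2–5–1 form a cycle, so G is not a tree and its treewidth is at least 2. Combining the bounds, tw(G) = 2.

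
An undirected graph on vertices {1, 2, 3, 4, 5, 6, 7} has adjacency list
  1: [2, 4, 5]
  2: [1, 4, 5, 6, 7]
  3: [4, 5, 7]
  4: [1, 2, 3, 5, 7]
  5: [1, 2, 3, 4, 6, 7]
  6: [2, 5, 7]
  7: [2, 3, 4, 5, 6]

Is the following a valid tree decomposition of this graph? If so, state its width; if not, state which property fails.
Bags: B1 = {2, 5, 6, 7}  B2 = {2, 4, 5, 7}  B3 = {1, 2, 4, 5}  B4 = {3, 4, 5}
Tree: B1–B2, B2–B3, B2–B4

A tree decomposition must satisfy three properties: every vertex lies in some bag; for every edge, both endpoints lie together in some bag; and for every vertex, the bags containing it form a connected subtree. Here edge (7,3) lies in no bag, so the decomposition is invalid.

No — edge (7,3) lies in no bag.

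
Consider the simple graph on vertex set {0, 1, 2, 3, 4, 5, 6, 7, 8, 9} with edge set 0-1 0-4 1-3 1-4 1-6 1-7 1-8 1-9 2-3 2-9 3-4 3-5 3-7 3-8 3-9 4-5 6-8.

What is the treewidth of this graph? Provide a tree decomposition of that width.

Treewidth 2.
Bags: B1 = {1, 3, 8}  B2 = {1, 3, 4}  B3 = {1, 6, 8}  B4 = {1, 3, 9}  B5 = {2, 3, 9}  B6 = {3, 4, 5}  B7 = {0, 1, 4}  B8 = {1, 3, 7}
Tree: B1–B2, B1–B3, B2–B4, B4–B5, B2–B6, B2–B7, B4–B8

The largest bag has 3 vertices, giving width 2; this decomposition certifies tw(G) ≤ 2. On the other hand G contains the 3-clique {0, 1, 4}. A clique must lie in a single bag of any decomposition, so no decomposition can have width below 2. Hence tw(G) = 2 exactly.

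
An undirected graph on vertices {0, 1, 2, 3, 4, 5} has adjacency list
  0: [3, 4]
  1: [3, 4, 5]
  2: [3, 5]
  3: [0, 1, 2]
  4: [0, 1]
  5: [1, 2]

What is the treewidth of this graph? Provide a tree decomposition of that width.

Each bag holds 3 vertices, so the decomposition has width 2, which upper-bounds the treewidth. For the lower bound, G contains the cycle 0–4–1–3–0, so G is not a forest; only forests have treewidth ≤ 1, hence tw(G) ≥ 2. Therefore the treewidth is 2.

Treewidth 2.
One such decomposition:
Bags: B1 = {0, 3, 4}  B2 = {1, 3, 4}  B3 = {1, 2, 3}  B4 = {1, 2, 5}
Tree: B1–B2, B2–B3, B3–B4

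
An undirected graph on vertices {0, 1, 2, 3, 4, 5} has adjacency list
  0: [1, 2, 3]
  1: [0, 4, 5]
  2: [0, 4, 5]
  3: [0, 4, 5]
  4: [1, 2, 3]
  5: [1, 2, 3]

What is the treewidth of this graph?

A width-3 tree decomposition is:
Bags: B1 = {0, 1, 2, 3}  B2 = {1, 2, 3, 4}  B3 = {1, 2, 3, 5}
Tree: B1–B2, B2–B3
The largest bag has 4 vertices, giving width 3; this decomposition certifies tw(G) ≤ 3. For the lower bound: the 4 vertex sets {0,1}, {2,4}, {3}, {5} are disjoint, each induces a connected subgraph, and every pair is joined by at least one edge of G. Contracting each set to a single vertex therefore yields K_{4} as a minor, and since treewidth is minor-monotone, tw(G) ≥ tw(K_{4}) = 3. Therefore the treewidth is 3.

3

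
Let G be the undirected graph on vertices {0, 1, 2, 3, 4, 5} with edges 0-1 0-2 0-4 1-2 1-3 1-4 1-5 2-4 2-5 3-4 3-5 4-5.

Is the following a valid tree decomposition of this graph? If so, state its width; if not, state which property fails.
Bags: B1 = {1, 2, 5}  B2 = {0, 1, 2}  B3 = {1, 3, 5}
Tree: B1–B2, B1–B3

A tree decomposition must satisfy three properties: every vertex lies in some bag; for every edge, both endpoints lie together in some bag; and for every vertex, the bags containing it form a connected subtree. Here vertex 4 appears in no bag, so the decomposition is invalid.

No — vertex 4 appears in no bag.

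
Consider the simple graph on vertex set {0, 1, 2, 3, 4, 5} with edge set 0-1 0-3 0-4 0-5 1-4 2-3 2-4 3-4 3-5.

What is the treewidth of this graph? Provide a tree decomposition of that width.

Each bag holds 3 vertices, so the decomposition has width 2, which upper-bounds the treewidth. For the lower bound, the 3 vertices {0, 1, 4} are pairwise adjacent, and any tree decomposition puts a clique entirely inside one bag — forcing width ≥ 2. The upper and lower bounds meet at 2, so that is the treewidth.

Treewidth 2.
Bags: B1 = {0, 1, 4}  B2 = {0, 3, 4}  B3 = {0, 3, 5}  B4 = {2, 3, 4}
Tree: B1–B2, B2–B3, B2–B4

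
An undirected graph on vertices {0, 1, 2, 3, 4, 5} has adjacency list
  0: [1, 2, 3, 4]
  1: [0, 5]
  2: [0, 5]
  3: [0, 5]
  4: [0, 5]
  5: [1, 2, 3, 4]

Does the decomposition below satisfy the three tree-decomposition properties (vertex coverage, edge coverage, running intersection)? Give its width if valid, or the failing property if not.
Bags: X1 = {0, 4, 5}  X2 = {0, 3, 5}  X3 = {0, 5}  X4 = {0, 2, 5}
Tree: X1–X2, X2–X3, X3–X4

No — vertex 1 appears in no bag.

A tree decomposition must satisfy three properties: every vertex lies in some bag; for every edge, both endpoints lie together in some bag; and for every vertex, the bags containing it form a connected subtree. Here vertex 1 appears in no bag, so the decomposition is invalid.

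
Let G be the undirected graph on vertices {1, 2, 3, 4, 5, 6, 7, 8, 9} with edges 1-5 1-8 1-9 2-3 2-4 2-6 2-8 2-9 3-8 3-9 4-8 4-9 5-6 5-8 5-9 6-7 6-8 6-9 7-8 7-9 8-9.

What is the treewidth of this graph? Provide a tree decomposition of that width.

Every bag has size at most 4, so the width is 4 − 1 = 3 and tw(G) ≤ 3. On the other hand G contains the 4-clique {1, 5, 8, 9}. A clique must lie in a single bag of any decomposition, so no decomposition can have width below 3. Therefore the treewidth is 3.

Treewidth 3.
One optimal decomposition is:
Bags: B1 = {1, 5, 8, 9}  B2 = {5, 6, 8, 9}  B3 = {2, 6, 8, 9}  B4 = {2, 4, 8, 9}  B5 = {2, 3, 8, 9}  B6 = {6, 7, 8, 9}
Tree: B1–B2, B2–B3, B3–B4, B4–B5, B3–B6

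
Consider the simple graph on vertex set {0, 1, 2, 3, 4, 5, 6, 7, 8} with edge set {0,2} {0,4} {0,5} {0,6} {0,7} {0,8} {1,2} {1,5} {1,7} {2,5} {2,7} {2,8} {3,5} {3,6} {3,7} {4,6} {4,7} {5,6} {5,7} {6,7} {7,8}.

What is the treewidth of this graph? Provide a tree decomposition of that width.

Treewidth 3.
One such decomposition:
Bags: B1 = {0, 2, 5, 7}  B2 = {0, 2, 7, 8}  B3 = {0, 5, 6, 7}  B4 = {1, 2, 5, 7}  B5 = {3, 5, 6, 7}  B6 = {0, 4, 6, 7}
Tree: B1–B2, B1–B3, B1–B4, B3–B5, B3–B6

The largest bag has 4 vertices, giving width 3; this decomposition certifies tw(G) ≤ 3. On the other hand G contains the 4-clique {0, 2, 7, 8}. A clique must lie in a single bag of any decomposition, so no decomposition can have width below 3. The upper and lower bounds meet at 3, so that is the treewidth.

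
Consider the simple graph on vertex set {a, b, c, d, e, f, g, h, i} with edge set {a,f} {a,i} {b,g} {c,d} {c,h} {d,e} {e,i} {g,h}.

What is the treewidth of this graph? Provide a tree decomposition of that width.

Every bag has size at most 2, so the width is 2 − 1 = 1 and tw(G) ≤ 1. G has an edge, so its treewidth is at least 1. Combining the bounds, tw(G) = 1.

Treewidth 1.
One such decomposition:
Bags: B1 = {a, f}  B2 = {a, i}  B3 = {e, i}  B4 = {d, e}  B5 = {c, d}  B6 = {c, h}  B7 = {g, h}  B8 = {b, g}
Tree: B1–B2, B2–B3, B3–B4, B4–B5, B5–B6, B6–B7, B7–B8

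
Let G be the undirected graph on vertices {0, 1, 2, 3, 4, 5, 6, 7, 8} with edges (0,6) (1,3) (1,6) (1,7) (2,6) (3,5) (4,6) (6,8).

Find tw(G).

1

A width-1 tree decomposition is:
Bags: B1 = {1, 3}  B2 = {1, 6}  B3 = {1, 7}  B4 = {3, 5}  B5 = {6, 8}  B6 = {4, 6}  B7 = {2, 6}  B8 = {0, 6}
Tree: B1–B2, B1–B3, B1–B4, B2–B5, B2–B6, B5–B7, B2–B8
Each bag holds 2 vertices, so the decomposition has width 1, which upper-bounds the treewidth. Since G has at least one edge (e.g. 1–3), it is not an edgeless graph, so tw(G) ≥ 1. The upper and lower bounds meet at 1, so that is the treewidth.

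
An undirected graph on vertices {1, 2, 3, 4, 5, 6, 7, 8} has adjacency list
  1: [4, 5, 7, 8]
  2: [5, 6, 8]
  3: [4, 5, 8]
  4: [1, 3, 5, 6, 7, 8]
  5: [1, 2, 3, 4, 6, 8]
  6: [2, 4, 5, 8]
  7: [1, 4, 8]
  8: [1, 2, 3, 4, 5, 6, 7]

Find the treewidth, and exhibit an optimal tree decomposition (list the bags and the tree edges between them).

The largest bag has 4 vertices, giving width 3; this decomposition certifies tw(G) ≤ 3. Conversely, {2, 5, 6, 8} is a clique of size 4, and the vertices of any clique must share a bag in every tree decomposition; so some bag has ≥ 4 vertices and tw(G) ≥ 3. The upper and lower bounds meet at 3, so that is the treewidth.

Treewidth 3.
One such decomposition:
Bags: B1 = {1, 4, 5, 8}  B2 = {4, 5, 6, 8}  B3 = {2, 5, 6, 8}  B4 = {1, 4, 7, 8}  B5 = {3, 4, 5, 8}
Tree: B1–B2, B2–B3, B1–B4, B1–B5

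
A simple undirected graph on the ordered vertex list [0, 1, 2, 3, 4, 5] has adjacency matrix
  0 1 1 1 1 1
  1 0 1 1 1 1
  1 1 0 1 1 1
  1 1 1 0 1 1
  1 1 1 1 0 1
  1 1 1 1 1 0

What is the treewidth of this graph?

A width-5 tree decomposition is:
Bags: B1 = {0, 1, 2, 3, 4, 5}
Tree: (single bag)
A single bag containing all 6 vertices is trivially a valid decomposition of width 5. On the other hand G contains the 6-clique {0, 1, 2, 3, 4, 5}. A clique must lie in a single bag of any decomposition, so no decomposition can have width below 5. Combining the bounds, tw(G) = 5.

5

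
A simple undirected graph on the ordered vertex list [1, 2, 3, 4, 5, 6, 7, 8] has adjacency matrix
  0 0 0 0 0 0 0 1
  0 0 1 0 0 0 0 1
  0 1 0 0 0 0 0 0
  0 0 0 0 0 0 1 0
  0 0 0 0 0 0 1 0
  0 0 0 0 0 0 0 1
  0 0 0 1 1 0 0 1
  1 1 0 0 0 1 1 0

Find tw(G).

1

A width-1 tree decomposition is:
Bags: B1 = {4, 7}  B2 = {7, 8}  B3 = {2, 8}  B4 = {6, 8}  B5 = {1, 8}  B6 = {5, 7}  B7 = {2, 3}
Tree: B1–B2, B2–B3, B2–B4, B2–B5, B1–B6, B3–B7
Every bag has size at most 2, so the width is 2 − 1 = 1 and tw(G) ≤ 1. Since G has at least one edge (e.g. 7–4), it is not an edgeless graph, so tw(G) ≥ 1. Therefore the treewidth is 1.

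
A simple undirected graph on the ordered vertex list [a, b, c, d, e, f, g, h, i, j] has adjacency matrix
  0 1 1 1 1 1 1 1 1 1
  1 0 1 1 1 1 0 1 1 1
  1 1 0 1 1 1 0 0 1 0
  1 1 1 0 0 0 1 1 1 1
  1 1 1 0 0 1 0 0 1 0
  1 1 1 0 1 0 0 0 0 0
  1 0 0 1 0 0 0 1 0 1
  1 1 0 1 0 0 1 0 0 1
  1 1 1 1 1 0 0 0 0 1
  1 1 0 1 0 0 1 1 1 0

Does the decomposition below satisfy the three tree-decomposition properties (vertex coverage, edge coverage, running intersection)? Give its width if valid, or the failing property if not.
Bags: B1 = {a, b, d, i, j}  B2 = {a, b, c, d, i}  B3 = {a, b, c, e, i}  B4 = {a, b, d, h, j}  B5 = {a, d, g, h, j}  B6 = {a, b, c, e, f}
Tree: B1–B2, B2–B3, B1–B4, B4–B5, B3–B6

Checking the three conditions: (i) the bags cover all of {a, b, c, d, e, f, g, h, i, j}; (ii) for each edge, some bag contains both endpoints; (iii) the bags containing any fixed vertex form a subtree. All hold, so the decomposition is valid with width 5 − 1 = 4.

Yes; width 4.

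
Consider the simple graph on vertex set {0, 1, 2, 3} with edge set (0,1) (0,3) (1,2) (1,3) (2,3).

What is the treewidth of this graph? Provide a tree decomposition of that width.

Treewidth 2.
One optimal decomposition is:
Bags: B1 = {0, 1, 3}  B2 = {1, 2, 3}
Tree: B1–B2

Each bag holds 3 vertices, so the decomposition has width 2, which upper-bounds the treewidth. Conversely, {0, 1, 3} is a clique of size 3, and the vertices of any clique must share a bag in every tree decomposition; so some bag has ≥ 3 vertices and tw(G) ≥ 2. Therefore the treewidth is 2.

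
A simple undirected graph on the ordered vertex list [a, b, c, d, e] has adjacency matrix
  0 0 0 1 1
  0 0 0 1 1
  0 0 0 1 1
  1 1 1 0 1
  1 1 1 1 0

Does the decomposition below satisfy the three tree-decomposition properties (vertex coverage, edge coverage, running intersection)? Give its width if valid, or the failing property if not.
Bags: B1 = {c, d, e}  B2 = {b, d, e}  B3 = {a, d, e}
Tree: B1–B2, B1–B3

Yes; width 2.

Checking the three conditions: (i) the bags cover all of {a, b, c, d, e}; (ii) for each edge, some bag contains both endpoints; (iii) the bags containing any fixed vertex form a subtree. All hold, so the decomposition is valid with width 3 − 1 = 2.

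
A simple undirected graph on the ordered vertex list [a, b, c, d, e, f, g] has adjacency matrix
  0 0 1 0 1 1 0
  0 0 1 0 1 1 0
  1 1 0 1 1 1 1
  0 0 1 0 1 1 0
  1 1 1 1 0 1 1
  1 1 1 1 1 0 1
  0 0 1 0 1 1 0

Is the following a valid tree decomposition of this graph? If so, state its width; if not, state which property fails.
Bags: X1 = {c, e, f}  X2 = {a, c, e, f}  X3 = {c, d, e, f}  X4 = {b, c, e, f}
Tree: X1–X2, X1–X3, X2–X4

No — vertex g appears in no bag.

A tree decomposition must satisfy three properties: every vertex lies in some bag; for every edge, both endpoints lie together in some bag; and for every vertex, the bags containing it form a connected subtree. Here vertex g appears in no bag, so the decomposition is invalid.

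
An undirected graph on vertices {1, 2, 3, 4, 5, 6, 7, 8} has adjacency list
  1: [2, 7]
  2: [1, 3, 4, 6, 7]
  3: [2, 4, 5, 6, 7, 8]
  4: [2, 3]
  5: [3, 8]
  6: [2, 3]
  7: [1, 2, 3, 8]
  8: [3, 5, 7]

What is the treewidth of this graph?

2

A width-2 tree decomposition is:
Bags: B1 = {2, 3, 7}  B2 = {2, 3, 6}  B3 = {1, 2, 7}  B4 = {3, 7, 8}  B5 = {2, 3, 4}  B6 = {3, 5, 8}
Tree: B1–B2, B1–B3, B1–B4, B1–B5, B4–B6
Each bag holds 3 vertices, so the decomposition has width 2, which upper-bounds the treewidth. For the lower bound, the 3 vertices {1, 2, 7} are pairwise adjacent, and any tree decomposition puts a clique entirely inside one bag — forcing width ≥ 2. The upper and lower bounds meet at 2, so that is the treewidth.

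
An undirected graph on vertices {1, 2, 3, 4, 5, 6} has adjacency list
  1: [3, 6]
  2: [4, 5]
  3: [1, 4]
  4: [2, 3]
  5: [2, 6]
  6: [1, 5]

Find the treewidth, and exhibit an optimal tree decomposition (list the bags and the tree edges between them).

Each bag holds 3 vertices, so the decomposition has width 2, which upper-bounds the treewidth. The edges 4–2–5–6–1–3–4 form a cycle, so G is not a tree and its treewidth is at least 2. Hence tw(G) = 2 exactly.

Treewidth 2.
Bags: B1 = {2, 4, 5}  B2 = {4, 5, 6}  B3 = {1, 4, 6}  B4 = {1, 3, 4}
Tree: B1–B2, B2–B3, B3–B4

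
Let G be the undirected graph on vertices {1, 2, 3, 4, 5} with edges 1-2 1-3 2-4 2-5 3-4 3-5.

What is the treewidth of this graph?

A width-2 tree decomposition is:
Bags: B1 = {1, 2, 3}  B2 = {2, 3, 4}  B3 = {2, 3, 5}
Tree: B1–B2, B2–B3
Every bag has size at most 3, so the width is 3 − 1 = 2 and tw(G) ≤ 2. For the lower bound, G contains the cycle 1–2–4–3–1, so G is not a forest; only forests have treewidth ≤ 1, hence tw(G) ≥ 2. The upper and lower bounds meet at 2, so that is the treewidth.

2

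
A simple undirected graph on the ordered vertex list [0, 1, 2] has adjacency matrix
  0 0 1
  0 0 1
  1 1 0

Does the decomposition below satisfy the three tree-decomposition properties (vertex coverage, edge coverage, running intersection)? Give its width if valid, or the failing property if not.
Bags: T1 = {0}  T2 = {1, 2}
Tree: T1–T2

A tree decomposition must satisfy three properties: every vertex lies in some bag; for every edge, both endpoints lie together in some bag; and for every vertex, the bags containing it form a connected subtree. Here edge (2,0) lies in no bag, so the decomposition is invalid.

No — edge (2,0) lies in no bag.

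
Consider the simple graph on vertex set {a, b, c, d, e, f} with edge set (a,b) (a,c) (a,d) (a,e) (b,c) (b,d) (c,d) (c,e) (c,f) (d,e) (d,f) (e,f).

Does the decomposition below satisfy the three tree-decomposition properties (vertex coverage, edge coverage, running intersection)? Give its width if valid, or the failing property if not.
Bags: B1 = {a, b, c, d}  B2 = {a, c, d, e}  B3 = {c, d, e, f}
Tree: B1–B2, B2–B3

Vertex coverage: the bags together contain {a, b, c, d, e, f}, the full vertex set. Edge coverage: each edge of G has both endpoints in at least one bag. Running intersection: for every vertex, the bags containing it form a connected subtree. All three properties hold, so this is a valid tree decomposition of width max|bag| − 1 = 3, and hence tw(G) ≤ 3.

Yes; width 3.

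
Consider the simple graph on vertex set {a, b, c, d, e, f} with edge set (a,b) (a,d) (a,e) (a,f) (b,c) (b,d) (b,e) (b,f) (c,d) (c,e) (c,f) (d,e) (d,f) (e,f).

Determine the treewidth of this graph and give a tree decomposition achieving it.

Treewidth 4.
One optimal decomposition is:
Bags: B1 = {a, b, d, e, f}  B2 = {b, c, d, e, f}
Tree: B1–B2

Every bag has size at most 5, so the width is 5 − 1 = 4 and tw(G) ≤ 4. On the other hand G contains the 5-clique {b, c, d, e, f}. A clique must lie in a single bag of any decomposition, so no decomposition can have width below 4. Hence tw(G) = 4 exactly.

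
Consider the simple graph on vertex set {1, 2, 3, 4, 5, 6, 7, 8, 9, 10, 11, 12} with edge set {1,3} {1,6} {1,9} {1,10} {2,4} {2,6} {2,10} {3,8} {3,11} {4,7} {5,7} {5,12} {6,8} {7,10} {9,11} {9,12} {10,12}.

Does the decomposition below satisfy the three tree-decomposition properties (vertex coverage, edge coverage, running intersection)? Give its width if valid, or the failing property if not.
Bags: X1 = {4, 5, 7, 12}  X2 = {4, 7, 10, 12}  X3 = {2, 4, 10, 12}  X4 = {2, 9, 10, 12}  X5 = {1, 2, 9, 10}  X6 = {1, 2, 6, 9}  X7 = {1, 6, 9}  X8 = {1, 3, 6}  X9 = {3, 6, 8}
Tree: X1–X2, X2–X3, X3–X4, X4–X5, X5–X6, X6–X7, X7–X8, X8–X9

No — vertex 11 appears in no bag.

A tree decomposition must satisfy three properties: every vertex lies in some bag; for every edge, both endpoints lie together in some bag; and for every vertex, the bags containing it form a connected subtree. Here vertex 11 appears in no bag, so the decomposition is invalid.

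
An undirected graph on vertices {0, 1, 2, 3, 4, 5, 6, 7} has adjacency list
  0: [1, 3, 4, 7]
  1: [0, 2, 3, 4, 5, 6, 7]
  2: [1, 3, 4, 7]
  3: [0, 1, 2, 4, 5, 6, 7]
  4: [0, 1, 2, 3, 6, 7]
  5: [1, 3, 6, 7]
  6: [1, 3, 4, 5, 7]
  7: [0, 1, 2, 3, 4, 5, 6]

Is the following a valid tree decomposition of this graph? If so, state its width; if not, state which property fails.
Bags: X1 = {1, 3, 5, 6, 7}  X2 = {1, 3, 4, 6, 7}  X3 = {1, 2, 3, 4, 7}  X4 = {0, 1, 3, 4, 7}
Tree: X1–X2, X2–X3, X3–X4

Vertex coverage: the bags together contain {0, 1, 2, 3, 4, 5, 6, 7}, the full vertex set. Edge coverage: each edge of G has both endpoints in at least one bag. Running intersection: for every vertex, the bags containing it form a connected subtree. All three properties hold, so this is a valid tree decomposition of width max|bag| − 1 = 4, and hence tw(G) ≤ 4.

Yes; width 4.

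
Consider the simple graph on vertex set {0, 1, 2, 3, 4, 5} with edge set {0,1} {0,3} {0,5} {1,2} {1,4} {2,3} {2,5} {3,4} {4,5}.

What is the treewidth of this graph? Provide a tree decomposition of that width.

Each bag holds 4 vertices, so the decomposition has width 3, which upper-bounds the treewidth. For the lower bound: the 4 vertex sets {1,2}, {3,4}, {5}, {0} are disjoint, each induces a connected subgraph, and every pair is joined by at least one edge of G. Contracting each set to a single vertex therefore yields K_{4} as a minor, and since treewidth is minor-monotone, tw(G) ≥ tw(K_{4}) = 3. The upper and lower bounds meet at 3, so that is the treewidth.

Treewidth 3.
Bags: B1 = {1, 2, 3, 5}  B2 = {1, 3, 4, 5}  B3 = {0, 1, 3, 5}
Tree: B1–B2, B2–B3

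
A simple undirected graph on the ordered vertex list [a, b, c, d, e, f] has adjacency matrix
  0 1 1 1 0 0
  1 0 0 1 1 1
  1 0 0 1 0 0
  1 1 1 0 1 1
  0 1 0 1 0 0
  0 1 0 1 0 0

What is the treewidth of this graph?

A width-2 tree decomposition is:
Bags: B1 = {a, b, d}  B2 = {b, d, e}  B3 = {a, c, d}  B4 = {b, d, f}
Tree: B1–B2, B1–B3, B2–B4
The largest bag has 3 vertices, giving width 2; this decomposition certifies tw(G) ≤ 2. On the other hand G contains the 3-clique {a, c, d}. A clique must lie in a single bag of any decomposition, so no decomposition can have width below 2. Combining the bounds, tw(G) = 2.

2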